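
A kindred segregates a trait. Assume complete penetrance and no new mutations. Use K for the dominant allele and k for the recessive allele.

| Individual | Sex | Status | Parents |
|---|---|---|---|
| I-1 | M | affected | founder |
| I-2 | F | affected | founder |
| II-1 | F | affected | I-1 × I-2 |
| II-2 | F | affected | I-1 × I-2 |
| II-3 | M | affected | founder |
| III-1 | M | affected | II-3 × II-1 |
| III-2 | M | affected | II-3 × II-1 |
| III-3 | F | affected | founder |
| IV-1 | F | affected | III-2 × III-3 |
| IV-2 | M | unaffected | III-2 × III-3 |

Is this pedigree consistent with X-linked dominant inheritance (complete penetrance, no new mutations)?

A consistent assignment under X-linked dominant exists: I-1 X^K Y, I-2 X^K X^K, II-1 X^K X^K, II-2 X^K X^K, II-3 X^K Y, III-1 X^K Y, III-2 X^K Y, III-3 X^K X^k, IV-1 X^K X^K, IV-2 X^k Y.
In this assignment every recorded phenotype matches its genotype and every non-founder's genotype is obtainable from its parents' genotypes, so the pedigree is consistent.

Yes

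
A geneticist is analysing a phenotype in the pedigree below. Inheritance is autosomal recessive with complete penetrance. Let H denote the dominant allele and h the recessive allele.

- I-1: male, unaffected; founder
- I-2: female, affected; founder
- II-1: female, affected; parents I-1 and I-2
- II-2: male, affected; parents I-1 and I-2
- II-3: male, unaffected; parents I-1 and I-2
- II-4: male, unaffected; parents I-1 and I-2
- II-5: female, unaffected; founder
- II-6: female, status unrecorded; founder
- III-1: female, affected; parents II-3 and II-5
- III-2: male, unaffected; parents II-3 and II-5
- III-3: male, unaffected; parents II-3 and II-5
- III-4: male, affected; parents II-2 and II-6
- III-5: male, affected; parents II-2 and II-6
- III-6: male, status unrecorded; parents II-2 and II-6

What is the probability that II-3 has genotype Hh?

1

II-3 is unaffected so carries H and received h from I-2 (hh), so II-3 is Hh, giving P(Hh) = 1.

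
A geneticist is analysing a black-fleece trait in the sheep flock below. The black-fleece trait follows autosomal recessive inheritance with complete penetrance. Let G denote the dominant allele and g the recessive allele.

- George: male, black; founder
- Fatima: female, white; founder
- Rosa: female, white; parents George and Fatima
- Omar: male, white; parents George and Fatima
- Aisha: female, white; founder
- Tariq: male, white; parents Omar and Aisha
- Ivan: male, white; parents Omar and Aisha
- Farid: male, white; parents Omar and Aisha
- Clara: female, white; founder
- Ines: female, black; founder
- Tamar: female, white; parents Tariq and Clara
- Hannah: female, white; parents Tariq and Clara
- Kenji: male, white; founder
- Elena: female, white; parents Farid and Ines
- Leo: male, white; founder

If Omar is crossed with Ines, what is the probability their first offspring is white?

Omar is white so carries G and received g from George (gg), so Omar is Gg.
Ines is black, so Ines is gg.
The cross gives 1/2 Gg : 1/2 gg, so P(offspring is white) = 1/2.

1/2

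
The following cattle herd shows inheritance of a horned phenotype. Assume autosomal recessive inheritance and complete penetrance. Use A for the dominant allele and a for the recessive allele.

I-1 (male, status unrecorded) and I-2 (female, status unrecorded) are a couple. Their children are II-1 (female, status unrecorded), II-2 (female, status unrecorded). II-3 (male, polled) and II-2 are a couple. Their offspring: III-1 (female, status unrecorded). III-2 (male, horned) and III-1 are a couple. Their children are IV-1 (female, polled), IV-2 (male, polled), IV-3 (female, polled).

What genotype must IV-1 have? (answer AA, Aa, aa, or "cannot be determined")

Aa

From phenotype alone, IV-1 is AA or Aa.
IV-1 is polled so carries A and received a from III-2 (aa), so IV-1 is Aa.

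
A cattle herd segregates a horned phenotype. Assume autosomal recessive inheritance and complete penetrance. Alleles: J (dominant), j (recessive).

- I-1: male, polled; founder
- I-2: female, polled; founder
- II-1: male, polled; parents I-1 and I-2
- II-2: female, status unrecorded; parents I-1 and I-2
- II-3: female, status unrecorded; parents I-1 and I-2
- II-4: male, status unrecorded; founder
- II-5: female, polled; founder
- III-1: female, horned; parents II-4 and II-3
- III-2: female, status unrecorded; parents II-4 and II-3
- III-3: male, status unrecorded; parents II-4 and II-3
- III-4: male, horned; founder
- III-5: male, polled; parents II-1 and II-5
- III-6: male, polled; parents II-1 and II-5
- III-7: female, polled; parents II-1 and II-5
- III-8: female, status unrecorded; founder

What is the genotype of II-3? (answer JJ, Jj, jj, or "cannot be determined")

II-3's phenotype is unrecorded, and no parent or child forces a single allele at both positions; consistent genotype assignments exist with II-3 as Jj or jj.

cannot be determined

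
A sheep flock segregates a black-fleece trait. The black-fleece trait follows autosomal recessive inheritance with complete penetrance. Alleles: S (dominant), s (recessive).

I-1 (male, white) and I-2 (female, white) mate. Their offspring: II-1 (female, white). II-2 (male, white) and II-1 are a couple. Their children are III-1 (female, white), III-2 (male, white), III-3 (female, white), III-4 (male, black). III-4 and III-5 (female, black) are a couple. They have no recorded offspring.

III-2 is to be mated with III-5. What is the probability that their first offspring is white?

II-2 is white so carries S and passed s to III-4 (ss), so II-2 is Ss.
II-1 is white so carries S and passed s to III-4 (ss), so II-1 is Ss.
III-2 is a white offspring of II-2 (Ss) × II-1 (Ss), whose cross gives 1/4 SS : 1/2 Ss : 1/4 ss; conditioning on being white, III-2 is SS with probability 1/3, Ss with probability 2/3.
III-5 is black, so III-5 is ss.
Summing over parental genotype combinations, P(offspring is white) = 1/3·1 + 2/3·1/2 = 2/3.

2/3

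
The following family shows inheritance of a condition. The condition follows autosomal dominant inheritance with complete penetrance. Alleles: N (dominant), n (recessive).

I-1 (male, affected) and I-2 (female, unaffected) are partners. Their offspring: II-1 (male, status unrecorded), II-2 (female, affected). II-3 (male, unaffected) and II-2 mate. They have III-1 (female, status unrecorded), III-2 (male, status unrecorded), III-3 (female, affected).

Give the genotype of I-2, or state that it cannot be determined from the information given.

nn

I-2 is unaffected, so I-2 is nn.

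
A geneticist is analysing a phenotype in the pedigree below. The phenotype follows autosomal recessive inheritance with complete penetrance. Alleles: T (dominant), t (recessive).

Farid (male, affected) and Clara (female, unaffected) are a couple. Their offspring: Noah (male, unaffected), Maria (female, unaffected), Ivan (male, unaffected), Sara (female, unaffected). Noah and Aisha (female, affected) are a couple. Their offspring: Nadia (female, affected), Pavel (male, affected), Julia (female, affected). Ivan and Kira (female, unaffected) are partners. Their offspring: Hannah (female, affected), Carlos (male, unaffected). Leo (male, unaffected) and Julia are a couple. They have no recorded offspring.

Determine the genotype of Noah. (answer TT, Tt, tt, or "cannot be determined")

Tt

From phenotype alone, Noah is TT or Tt.
Noah is unaffected so carries T and received t from Farid (tt), so Noah is Tt.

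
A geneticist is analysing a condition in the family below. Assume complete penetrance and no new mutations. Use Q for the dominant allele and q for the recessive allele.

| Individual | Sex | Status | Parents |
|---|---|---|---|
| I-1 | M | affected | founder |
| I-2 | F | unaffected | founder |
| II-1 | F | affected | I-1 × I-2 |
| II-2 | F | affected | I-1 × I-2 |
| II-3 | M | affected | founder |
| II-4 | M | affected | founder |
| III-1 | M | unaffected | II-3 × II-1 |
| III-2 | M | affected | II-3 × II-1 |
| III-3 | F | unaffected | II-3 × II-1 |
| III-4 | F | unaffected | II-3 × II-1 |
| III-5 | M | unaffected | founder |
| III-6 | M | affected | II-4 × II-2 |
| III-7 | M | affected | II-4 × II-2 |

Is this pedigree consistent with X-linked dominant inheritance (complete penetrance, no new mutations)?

No

Under X-linked dominant, III-3 (unaffected, female) cannot arise from II-3 (affected) × II-1 (affected).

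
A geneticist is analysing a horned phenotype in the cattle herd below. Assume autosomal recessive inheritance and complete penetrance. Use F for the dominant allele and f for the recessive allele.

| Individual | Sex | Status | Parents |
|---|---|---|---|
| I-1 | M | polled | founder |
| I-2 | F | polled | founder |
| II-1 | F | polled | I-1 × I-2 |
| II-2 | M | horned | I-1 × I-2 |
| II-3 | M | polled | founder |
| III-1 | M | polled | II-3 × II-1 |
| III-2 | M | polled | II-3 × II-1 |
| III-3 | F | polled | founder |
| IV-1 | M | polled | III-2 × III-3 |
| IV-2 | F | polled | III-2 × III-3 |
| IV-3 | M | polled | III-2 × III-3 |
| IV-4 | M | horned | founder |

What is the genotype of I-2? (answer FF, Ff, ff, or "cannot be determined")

Ff

From phenotype alone, I-2 is FF or Ff.
I-2 is polled so carries F and passed f to II-2 (ff), so I-2 is Ff.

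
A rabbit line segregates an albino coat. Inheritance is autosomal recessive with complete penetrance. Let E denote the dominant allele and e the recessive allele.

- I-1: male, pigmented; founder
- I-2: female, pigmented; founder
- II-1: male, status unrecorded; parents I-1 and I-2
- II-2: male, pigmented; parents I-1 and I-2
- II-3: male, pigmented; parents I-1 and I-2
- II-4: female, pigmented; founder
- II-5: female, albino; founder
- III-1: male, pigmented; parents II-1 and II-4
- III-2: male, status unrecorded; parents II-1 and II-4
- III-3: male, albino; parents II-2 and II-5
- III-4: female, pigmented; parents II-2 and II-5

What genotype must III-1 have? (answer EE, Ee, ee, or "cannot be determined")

III-1's phenotype allows EE or Ee, and no parent or child forces a single allele at both positions; consistent genotype assignments exist with III-1 as EE or Ee.

cannot be determined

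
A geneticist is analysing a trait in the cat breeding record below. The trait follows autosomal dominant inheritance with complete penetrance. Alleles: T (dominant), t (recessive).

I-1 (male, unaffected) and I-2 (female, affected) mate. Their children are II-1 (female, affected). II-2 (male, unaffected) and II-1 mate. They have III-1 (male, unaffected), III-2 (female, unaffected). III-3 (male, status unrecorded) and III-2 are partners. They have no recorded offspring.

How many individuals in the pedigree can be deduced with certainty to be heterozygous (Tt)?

1

Obligate heterozygotes: II-1 is affected so carries T and received t from I-1 (tt), so II-1 is Tt.
Every other individual is either homozygous by phenotype or has at least one consistent homozygous assignment, so the count is 1.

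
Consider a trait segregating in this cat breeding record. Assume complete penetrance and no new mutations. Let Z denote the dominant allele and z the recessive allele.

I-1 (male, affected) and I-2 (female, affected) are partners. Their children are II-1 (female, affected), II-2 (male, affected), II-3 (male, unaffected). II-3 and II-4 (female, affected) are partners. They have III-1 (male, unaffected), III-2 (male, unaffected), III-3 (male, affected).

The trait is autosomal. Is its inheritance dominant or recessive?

I-1 and I-2 are both affected yet have an unaffected child II-3. Under a recessive model two affected parents are homozygous and every child would be affected, so the trait cannot be recessive.

dominant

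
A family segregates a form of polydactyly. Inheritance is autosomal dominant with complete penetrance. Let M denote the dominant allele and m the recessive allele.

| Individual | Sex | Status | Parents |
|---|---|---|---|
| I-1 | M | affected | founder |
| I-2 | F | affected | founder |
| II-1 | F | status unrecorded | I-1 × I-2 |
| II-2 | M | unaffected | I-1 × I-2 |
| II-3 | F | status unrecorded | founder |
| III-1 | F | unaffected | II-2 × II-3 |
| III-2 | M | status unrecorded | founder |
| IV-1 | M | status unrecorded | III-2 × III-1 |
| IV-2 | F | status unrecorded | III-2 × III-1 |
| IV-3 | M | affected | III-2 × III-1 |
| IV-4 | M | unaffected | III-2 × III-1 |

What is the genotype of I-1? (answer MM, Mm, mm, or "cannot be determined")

From phenotype alone, I-1 is MM or Mm.
I-1 is affected so carries M and passed m to II-2 (mm), so I-1 is Mm.

Mm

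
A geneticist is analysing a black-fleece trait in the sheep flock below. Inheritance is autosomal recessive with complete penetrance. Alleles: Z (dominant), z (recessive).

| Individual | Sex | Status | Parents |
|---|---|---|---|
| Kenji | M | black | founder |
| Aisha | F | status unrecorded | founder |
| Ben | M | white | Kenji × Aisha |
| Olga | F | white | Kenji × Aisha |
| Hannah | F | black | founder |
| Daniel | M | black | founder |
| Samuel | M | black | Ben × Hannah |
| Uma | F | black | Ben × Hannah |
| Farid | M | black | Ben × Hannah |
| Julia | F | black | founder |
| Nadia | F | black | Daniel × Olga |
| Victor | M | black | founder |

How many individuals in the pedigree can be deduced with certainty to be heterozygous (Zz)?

2

Obligate heterozygotes: Ben is white so carries Z and received z from Kenji (zz), so Ben is Zz; Olga is white so carries Z and received z from Kenji (zz), so Olga is Zz.
Every other individual is either homozygous by phenotype or has at least one consistent homozygous assignment, so the count is 2.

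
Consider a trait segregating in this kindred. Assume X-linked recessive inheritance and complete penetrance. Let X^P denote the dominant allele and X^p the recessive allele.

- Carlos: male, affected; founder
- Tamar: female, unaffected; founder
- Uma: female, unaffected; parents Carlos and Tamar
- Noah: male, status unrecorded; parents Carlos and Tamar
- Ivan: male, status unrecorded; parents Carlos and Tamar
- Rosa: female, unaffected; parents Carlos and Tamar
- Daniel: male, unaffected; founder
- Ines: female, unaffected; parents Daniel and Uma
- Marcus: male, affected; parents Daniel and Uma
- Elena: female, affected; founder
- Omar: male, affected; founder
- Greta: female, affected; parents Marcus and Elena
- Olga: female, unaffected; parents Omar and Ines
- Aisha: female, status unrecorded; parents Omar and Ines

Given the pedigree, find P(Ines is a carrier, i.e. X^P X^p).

1/3

Daniel is unaffected, so Daniel is X^P Y.
Uma is unaffected so carries P and received p from Carlos (X^p Y), so Uma is X^P X^p.
Their cross gives offspring ratios 1/2 X^P X^P : 1/2 X^P X^p. Conditioning on Ines being unaffected, P(X^P X^p) = 1/2 / 1 = 1/2 before taking Ines's own offspring into account.
Omar is affected, so Omar is X^p Y.
Now use Ines's offspring. Probability of each recorded status — unaffected daughter Olga: 1/2 if Ines is X^P X^p, 1 if X^P X^P. (Aisha: equally likely either way, so uninformative.)
Bayes: P(X^P X^p) = 1/2·1/2 / (1/2·1/2 + 1/2·1) = 1/3.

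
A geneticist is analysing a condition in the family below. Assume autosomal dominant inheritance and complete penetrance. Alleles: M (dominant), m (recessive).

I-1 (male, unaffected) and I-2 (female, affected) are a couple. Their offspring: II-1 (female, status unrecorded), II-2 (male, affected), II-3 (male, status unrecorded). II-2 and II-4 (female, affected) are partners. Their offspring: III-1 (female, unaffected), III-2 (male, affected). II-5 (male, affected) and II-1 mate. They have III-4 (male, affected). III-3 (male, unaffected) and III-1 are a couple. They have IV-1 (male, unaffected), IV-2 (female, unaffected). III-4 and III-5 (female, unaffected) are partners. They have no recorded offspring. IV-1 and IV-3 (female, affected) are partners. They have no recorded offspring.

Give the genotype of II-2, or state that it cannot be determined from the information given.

Mm

From phenotype alone, II-2 is MM or Mm.
II-2 is affected so carries M and received m from I-1 (mm), so II-2 is Mm.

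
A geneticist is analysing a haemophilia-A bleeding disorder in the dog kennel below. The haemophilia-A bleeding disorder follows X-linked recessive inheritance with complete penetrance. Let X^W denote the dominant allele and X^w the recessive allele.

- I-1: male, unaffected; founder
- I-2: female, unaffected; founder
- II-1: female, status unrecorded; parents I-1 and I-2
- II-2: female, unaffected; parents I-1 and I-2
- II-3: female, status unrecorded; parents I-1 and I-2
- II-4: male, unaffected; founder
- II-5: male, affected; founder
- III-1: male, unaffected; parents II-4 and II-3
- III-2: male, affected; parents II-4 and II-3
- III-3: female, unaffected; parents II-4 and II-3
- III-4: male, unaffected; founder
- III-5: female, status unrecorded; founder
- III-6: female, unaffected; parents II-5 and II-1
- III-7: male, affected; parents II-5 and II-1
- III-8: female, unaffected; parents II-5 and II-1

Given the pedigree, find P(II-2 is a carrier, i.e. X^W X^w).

I-1 is unaffected, so I-1 is X^W Y.
I-2 is unaffected so carries W and passed w to II-1 (X^W X^w, whose W came from I-1), so I-2 is X^W X^w.
Their cross gives offspring ratios 1/2 X^W X^W : 1/2 X^W X^w. Conditioning on II-2 being unaffected, P(X^W X^w) = 1/2 / 1 = 1/2.

1/2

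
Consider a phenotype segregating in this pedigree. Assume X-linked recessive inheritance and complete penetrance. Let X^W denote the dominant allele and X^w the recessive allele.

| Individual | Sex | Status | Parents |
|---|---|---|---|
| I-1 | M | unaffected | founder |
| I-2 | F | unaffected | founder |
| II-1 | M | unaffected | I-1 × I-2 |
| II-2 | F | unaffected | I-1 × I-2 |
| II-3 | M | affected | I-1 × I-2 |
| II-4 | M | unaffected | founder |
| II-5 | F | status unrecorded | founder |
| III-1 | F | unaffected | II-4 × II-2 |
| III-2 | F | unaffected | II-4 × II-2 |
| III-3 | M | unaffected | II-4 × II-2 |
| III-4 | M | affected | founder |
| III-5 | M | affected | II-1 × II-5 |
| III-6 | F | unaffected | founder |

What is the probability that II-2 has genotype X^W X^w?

1/3

I-1 is unaffected, so I-1 is X^W Y.
I-2 is unaffected so carries W and passed w to II-3 (X^w Y), so I-2 is X^W X^w.
Their cross gives offspring ratios 1/2 X^W X^W : 1/2 X^W X^w. Conditioning on II-2 being unaffected, P(X^W X^w) = 1/2 / 1 = 1/2 before taking II-2's own offspring into account.
II-4 is unaffected, so II-4 is X^W Y.
Now use II-2's offspring. Probability of each recorded status — unaffected son III-3: 1/2 if II-2 is X^W X^w, 1 if X^W X^W. (III-1, III-2: equally likely either way, so uninformative.)
Bayes: P(X^W X^w) = 1/2·1/2 / (1/2·1/2 + 1/2·1) = 1/3.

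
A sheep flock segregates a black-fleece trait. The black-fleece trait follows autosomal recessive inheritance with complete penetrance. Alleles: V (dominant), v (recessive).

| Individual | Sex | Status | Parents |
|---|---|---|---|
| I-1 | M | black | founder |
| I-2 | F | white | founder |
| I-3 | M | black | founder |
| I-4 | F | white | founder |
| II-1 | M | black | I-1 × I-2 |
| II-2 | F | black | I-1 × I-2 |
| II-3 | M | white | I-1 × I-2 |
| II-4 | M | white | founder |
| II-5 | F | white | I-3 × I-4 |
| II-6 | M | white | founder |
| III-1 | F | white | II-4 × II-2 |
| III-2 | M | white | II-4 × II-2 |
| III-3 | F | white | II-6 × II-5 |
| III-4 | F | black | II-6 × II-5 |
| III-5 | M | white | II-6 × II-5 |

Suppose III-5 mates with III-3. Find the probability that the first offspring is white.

8/9

II-6 is white so carries V and passed v to III-4 (vv), so II-6 is Vv.
II-5 is white so carries V and received v from I-3 (vv), so II-5 is Vv.
III-5 is a white offspring of II-6 (Vv) × II-5 (Vv), whose cross gives 1/4 VV : 1/2 Vv : 1/4 vv; conditioning on being white, III-5 is VV with probability 1/3, Vv with probability 2/3.
III-3 is a white offspring of II-6 (Vv) × II-5 (Vv), whose cross gives 1/4 VV : 1/2 Vv : 1/4 vv; conditioning on being white, III-3 is VV with probability 1/3, Vv with probability 2/3.
Summing over parental genotype combinations, P(offspring is white) = 1/9·1 + 2/9·1 + 2/9·1 + 4/9·3/4 = 8/9.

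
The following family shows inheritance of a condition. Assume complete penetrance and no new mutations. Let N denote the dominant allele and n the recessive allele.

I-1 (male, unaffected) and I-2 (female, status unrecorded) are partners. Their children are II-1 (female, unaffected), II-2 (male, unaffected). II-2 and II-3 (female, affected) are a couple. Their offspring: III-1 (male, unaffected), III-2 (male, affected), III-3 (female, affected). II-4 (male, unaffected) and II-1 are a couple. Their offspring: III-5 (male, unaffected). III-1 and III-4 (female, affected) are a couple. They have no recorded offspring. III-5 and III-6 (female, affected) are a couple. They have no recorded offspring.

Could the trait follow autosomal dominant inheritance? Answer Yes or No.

Yes

A consistent assignment under autosomal dominant exists: I-1 nn, I-2 Nn, II-1 nn, II-2 nn, II-3 Nn, II-4 nn, III-1 nn, III-2 Nn, III-3 Nn, III-4 NN, III-5 nn, III-6 NN.
In this assignment every recorded phenotype matches its genotype and every non-founder's genotype is obtainable from its parents' genotypes, so the pedigree is consistent.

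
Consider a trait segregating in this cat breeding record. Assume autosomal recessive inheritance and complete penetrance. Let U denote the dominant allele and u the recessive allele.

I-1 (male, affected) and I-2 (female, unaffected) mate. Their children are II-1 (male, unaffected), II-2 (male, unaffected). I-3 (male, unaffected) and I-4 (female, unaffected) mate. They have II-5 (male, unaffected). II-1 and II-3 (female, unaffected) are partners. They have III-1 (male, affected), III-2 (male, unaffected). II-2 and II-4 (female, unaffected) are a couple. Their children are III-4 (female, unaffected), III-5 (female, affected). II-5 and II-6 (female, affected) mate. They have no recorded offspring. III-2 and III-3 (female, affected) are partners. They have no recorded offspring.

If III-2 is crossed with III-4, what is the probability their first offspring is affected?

II-1 is unaffected so carries U and received u from I-1 (uu), so II-1 is Uu.
II-3 is unaffected so carries U and passed u to III-1 (uu), so II-3 is Uu.
III-2 is an unaffected offspring of II-1 (Uu) × II-3 (Uu), whose cross gives 1/4 UU : 1/2 Uu : 1/4 uu; conditioning on being unaffected, III-2 is UU with probability 1/3, Uu with probability 2/3.
II-2 is unaffected so carries U and received u from I-1 (uu), so II-2 is Uu.
II-4 is unaffected so carries U and passed u to III-5 (uu), so II-4 is Uu.
III-4 is an unaffected offspring of II-2 (Uu) × II-4 (Uu), whose cross gives 1/4 UU : 1/2 Uu : 1/4 uu; conditioning on being unaffected, III-4 is UU with probability 1/3, Uu with probability 2/3.
Summing over parental genotype combinations, P(offspring is affected) = 4/9·1/4 = 1/9.

1/9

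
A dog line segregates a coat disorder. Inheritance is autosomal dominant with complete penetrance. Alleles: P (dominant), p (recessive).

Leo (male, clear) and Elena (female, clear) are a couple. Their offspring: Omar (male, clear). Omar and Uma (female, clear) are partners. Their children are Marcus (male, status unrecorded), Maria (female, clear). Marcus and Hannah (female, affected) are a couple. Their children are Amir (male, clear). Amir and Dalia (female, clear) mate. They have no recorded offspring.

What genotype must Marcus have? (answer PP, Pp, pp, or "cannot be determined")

pp

From phenotype alone, Marcus is PP or Pp or pp.
Marcus received p from Omar (pp) and received p from Uma (pp), so Marcus is pp.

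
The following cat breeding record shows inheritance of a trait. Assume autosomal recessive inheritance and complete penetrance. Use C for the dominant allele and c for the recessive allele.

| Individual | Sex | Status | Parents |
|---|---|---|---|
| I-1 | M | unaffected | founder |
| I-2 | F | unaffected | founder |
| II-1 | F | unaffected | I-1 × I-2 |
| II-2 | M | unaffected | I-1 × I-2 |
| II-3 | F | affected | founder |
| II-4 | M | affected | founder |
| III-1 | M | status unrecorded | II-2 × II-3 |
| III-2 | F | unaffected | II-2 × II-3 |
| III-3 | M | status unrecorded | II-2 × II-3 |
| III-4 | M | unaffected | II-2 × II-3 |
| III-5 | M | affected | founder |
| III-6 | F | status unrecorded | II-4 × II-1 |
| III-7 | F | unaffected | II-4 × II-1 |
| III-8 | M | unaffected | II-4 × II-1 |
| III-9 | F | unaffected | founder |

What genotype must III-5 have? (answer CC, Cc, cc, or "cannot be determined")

III-5 is affected, so III-5 is cc.

cc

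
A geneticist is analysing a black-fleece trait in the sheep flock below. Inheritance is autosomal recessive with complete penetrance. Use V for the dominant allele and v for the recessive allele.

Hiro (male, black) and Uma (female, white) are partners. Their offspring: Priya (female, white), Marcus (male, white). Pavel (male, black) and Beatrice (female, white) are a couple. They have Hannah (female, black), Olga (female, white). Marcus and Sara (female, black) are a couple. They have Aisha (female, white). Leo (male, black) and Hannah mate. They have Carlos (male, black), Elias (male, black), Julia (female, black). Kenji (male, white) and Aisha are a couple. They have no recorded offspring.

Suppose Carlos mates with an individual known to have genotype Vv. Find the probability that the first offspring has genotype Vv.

1/2

Carlos is black, so Carlos is vv.
The cross gives 1/2 Vv : 1/2 vv, so P(offspring has genotype Vv) = 1/2.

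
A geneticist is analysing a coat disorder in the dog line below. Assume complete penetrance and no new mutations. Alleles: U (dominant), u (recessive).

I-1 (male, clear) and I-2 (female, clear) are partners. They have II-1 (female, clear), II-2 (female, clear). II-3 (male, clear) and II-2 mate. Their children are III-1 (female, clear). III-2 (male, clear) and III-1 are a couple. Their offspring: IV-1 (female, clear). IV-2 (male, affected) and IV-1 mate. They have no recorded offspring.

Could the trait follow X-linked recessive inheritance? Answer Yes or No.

A consistent assignment under X-linked recessive exists: I-1 X^U Y, I-2 X^U X^U, II-1 X^U X^U, II-2 X^U X^U, II-3 X^U Y, III-1 X^U X^U, III-2 X^U Y, IV-1 X^U X^U, IV-2 X^u Y.
In this assignment every recorded phenotype matches its genotype and every non-founder's genotype is obtainable from its parents' genotypes, so the pedigree is consistent.

Yes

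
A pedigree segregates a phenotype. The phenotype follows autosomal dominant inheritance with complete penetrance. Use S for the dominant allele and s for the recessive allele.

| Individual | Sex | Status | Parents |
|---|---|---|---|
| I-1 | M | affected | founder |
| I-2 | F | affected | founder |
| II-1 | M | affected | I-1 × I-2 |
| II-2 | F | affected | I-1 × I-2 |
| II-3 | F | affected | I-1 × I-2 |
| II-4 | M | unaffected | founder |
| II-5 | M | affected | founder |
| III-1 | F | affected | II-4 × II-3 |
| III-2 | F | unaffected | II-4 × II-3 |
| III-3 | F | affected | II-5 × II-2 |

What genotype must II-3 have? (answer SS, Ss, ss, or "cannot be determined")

Ss

From phenotype alone, II-3 is SS or Ss.
II-3 is affected so carries S and passed s to III-2 (ss), so II-3 is Ss.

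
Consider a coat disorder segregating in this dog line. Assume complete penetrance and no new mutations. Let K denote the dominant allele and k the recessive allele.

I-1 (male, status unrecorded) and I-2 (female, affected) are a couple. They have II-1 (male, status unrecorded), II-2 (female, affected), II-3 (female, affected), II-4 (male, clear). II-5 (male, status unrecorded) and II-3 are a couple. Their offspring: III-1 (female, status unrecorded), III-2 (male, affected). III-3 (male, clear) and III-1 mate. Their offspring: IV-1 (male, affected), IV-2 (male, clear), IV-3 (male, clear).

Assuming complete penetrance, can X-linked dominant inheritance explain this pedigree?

Yes

A consistent assignment under X-linked dominant exists: I-1 X^K Y, I-2 X^K X^k, II-1 X^K Y, II-2 X^K X^K, II-3 X^K X^K, II-4 X^k Y, II-5 X^k Y, III-1 X^K X^k, III-2 X^K Y, III-3 X^k Y, IV-1 X^K Y, IV-2 X^k Y, IV-3 X^k Y.
In this assignment every recorded phenotype matches its genotype and every non-founder's genotype is obtainable from its parents' genotypes, so the pedigree is consistent.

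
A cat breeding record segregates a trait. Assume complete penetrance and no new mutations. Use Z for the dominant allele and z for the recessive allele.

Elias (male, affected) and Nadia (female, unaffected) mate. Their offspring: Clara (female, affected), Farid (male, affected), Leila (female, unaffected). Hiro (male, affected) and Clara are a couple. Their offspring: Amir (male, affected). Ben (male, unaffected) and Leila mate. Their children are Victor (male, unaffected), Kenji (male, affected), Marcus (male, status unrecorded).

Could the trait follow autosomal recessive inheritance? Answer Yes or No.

A consistent assignment under autosomal recessive exists: Elias zz, Nadia Zz, Clara zz, Farid zz, Leila Zz, Hiro zz, Ben Zz, Amir zz, Victor ZZ, Kenji zz, Marcus ZZ.
In this assignment every recorded phenotype matches its genotype and every non-founder's genotype is obtainable from its parents' genotypes, so the pedigree is consistent.

Yes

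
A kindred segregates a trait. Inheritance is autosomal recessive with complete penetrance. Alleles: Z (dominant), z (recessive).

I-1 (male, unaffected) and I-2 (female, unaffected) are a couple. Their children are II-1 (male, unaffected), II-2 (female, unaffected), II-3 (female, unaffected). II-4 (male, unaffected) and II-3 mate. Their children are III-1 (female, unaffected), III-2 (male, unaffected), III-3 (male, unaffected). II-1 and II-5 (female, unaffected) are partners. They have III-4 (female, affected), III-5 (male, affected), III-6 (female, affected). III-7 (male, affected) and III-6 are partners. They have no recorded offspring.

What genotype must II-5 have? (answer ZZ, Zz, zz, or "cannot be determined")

Zz

From phenotype alone, II-5 is ZZ or Zz.
II-5 is unaffected so carries Z and passed z to III-4 (zz), so II-5 is Zz.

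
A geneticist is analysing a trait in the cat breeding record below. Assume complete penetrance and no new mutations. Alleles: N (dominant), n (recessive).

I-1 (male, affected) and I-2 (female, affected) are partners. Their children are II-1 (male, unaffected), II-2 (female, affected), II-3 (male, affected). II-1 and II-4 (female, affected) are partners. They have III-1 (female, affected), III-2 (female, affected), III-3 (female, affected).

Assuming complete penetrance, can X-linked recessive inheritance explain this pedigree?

Under X-linked recessive, II-1 (unaffected, male) cannot arise from I-1 (affected) × I-2 (affected).

No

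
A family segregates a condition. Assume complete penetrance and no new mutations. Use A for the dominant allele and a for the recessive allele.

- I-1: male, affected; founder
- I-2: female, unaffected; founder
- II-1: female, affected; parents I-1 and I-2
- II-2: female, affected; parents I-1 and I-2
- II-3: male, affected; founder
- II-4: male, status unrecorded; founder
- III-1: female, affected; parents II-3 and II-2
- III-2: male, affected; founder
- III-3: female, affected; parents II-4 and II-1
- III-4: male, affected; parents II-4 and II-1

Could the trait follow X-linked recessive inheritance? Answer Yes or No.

A consistent assignment under X-linked recessive exists: I-1 X^a Y, I-2 X^A X^a, II-1 X^a X^a, II-2 X^a X^a, II-3 X^a Y, II-4 X^a Y, III-1 X^a X^a, III-2 X^a Y, III-3 X^a X^a, III-4 X^a Y.
In this assignment every recorded phenotype matches its genotype and every non-founder's genotype is obtainable from its parents' genotypes, so the pedigree is consistent.

Yes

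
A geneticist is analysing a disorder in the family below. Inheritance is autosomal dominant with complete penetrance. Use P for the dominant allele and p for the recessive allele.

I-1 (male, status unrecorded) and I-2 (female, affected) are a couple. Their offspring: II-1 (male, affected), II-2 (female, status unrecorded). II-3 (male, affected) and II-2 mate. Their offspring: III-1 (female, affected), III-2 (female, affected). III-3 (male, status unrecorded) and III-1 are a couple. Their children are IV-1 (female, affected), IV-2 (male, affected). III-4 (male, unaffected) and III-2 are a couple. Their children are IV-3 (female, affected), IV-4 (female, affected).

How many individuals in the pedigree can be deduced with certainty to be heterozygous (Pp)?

Obligate heterozygotes: IV-3 is affected so carries P and received p from III-4 (pp), so IV-3 is Pp; IV-4 is affected so carries P and received p from III-4 (pp), so IV-4 is Pp.
Every other individual is either homozygous by phenotype or has at least one consistent homozygous assignment, so the count is 2.

2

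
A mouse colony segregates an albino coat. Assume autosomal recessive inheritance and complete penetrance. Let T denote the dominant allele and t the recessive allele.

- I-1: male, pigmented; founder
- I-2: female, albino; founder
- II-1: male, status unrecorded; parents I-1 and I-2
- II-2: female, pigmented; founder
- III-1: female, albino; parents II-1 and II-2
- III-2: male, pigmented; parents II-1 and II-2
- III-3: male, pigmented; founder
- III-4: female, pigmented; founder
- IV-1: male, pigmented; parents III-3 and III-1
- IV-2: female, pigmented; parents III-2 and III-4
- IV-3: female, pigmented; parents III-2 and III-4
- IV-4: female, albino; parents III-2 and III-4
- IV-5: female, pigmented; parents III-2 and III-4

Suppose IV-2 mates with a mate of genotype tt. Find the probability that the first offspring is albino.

III-2 is pigmented so carries T and passed t to IV-4 (tt), so III-2 is Tt.
III-4 is pigmented so carries T and passed t to IV-4 (tt), so III-4 is Tt.
IV-2 is a pigmented offspring of III-2 (Tt) × III-4 (Tt), whose cross gives 1/4 TT : 1/2 Tt : 1/4 tt; conditioning on being pigmented, IV-2 is TT with probability 1/3, Tt with probability 2/3.
Summing over parental genotype combinations, P(offspring is albino) = 2/3·1/2 = 1/3.

1/3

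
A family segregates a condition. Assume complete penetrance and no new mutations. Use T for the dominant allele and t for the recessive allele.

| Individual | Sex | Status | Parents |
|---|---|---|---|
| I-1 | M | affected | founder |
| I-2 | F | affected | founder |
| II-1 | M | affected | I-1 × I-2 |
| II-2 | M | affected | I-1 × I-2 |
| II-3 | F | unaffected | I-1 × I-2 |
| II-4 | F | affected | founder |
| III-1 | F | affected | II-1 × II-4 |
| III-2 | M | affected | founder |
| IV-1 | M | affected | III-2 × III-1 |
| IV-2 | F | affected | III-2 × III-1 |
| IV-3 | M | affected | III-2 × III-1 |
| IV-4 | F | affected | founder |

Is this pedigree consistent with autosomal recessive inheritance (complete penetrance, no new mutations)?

No

Under autosomal recessive, II-3 (unaffected, female) cannot arise from I-1 (affected) × I-2 (affected).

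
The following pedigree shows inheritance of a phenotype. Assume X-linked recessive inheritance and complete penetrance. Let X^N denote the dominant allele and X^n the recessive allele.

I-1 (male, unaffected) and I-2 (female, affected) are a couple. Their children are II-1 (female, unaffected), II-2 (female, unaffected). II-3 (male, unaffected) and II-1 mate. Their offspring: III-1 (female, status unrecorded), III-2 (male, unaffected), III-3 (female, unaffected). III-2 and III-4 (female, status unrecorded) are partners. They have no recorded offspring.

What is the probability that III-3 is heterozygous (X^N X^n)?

II-3 is unaffected, so II-3 is X^N Y.
II-1 is unaffected so carries N and received n from I-2 (X^n X^n), so II-1 is X^N X^n.
Their cross gives offspring ratios 1/2 X^N X^N : 1/2 X^N X^n. Conditioning on III-3 being unaffected, P(X^N X^n) = 1/2 / 1 = 1/2.

1/2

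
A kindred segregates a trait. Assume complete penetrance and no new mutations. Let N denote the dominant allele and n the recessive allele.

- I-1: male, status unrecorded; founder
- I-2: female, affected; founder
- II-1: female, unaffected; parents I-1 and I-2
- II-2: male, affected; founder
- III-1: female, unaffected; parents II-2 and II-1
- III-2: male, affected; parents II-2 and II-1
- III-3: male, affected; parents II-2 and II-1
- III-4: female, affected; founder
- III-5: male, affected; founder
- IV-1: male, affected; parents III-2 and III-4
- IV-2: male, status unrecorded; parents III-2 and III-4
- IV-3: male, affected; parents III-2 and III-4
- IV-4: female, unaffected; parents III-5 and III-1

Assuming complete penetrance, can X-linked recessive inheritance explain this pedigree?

A consistent assignment under X-linked recessive exists: I-1 X^N Y, I-2 X^n X^n, II-1 X^N X^n, II-2 X^n Y, III-1 X^N X^n, III-2 X^n Y, III-3 X^n Y, III-4 X^n X^n, III-5 X^n Y, IV-1 X^n Y, IV-2 X^n Y, IV-3 X^n Y, IV-4 X^N X^n.
In this assignment every recorded phenotype matches its genotype and every non-founder's genotype is obtainable from its parents' genotypes, so the pedigree is consistent.

Yes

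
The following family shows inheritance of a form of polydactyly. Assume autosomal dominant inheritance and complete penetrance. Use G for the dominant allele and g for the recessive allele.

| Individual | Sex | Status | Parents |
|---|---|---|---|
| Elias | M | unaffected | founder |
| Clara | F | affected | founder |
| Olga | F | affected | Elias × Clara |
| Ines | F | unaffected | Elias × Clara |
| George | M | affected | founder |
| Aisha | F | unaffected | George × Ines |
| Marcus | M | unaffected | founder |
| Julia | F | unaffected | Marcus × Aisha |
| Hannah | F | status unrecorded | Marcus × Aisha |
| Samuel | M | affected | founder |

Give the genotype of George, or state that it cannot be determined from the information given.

Gg

From phenotype alone, George is GG or Gg.
George is affected so carries G and passed g to Aisha (gg), so George is Gg.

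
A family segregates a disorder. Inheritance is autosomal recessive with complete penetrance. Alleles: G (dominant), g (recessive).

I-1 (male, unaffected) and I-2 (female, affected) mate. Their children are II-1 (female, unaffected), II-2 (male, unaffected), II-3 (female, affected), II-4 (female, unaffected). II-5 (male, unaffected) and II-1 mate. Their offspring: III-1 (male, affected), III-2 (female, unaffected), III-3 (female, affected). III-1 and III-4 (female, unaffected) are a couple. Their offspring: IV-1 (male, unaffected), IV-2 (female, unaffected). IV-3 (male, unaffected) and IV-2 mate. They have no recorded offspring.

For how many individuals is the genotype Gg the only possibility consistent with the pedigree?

7

Obligate heterozygotes: I-1 is unaffected so carries G and passed g to II-3 (gg), so I-1 is Gg; II-1 is unaffected so carries G and received g from I-2 (gg), so II-1 is Gg; II-2 is unaffected so carries G and received g from I-2 (gg), so II-2 is Gg; II-4 is unaffected so carries G and received g from I-2 (gg), so II-4 is Gg; II-5 is unaffected so carries G and passed g to III-1 (gg), so II-5 is Gg; IV-1 is unaffected so carries G and received g from III-1 (gg), so IV-1 is Gg; IV-2 is unaffected so carries G and received g from III-1 (gg), so IV-2 is Gg.
Every other individual is either homozygous by phenotype or has at least one consistent homozygous assignment, so the count is 7.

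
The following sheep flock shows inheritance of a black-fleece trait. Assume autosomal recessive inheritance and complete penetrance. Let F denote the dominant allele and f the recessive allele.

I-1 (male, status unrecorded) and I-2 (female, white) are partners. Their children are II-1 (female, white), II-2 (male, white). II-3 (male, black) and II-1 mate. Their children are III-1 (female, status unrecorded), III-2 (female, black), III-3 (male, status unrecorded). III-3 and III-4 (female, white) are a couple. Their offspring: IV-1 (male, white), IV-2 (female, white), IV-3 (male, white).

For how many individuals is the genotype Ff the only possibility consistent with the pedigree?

1

Obligate heterozygotes: II-1 is white so carries F and passed f to III-2 (ff), so II-1 is Ff.
Every other individual is either homozygous by phenotype or has at least one consistent homozygous assignment, so the count is 1.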